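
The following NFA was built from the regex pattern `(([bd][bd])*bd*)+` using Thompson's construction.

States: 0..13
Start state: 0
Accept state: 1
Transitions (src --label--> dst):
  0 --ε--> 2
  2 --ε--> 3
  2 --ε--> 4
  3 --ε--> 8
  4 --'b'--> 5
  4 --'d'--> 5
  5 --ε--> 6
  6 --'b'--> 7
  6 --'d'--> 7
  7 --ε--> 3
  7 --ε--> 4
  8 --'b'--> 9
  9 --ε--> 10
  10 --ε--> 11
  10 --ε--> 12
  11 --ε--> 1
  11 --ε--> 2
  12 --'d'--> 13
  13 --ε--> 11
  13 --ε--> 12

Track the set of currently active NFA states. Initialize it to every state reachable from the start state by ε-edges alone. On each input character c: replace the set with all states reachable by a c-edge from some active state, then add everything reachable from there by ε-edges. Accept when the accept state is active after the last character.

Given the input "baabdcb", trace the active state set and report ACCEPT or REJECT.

start: ε-closure({0}) = {0,2,3,4,8}
'b' @ 1: {1,2,3,4,5,6,8,9,10,11,12}  [accepting]
'a' @ 2: {}  — no active states
rest 'abdcb' ignored (set empty)
end set {} — state 1 not in

Answer: REJECT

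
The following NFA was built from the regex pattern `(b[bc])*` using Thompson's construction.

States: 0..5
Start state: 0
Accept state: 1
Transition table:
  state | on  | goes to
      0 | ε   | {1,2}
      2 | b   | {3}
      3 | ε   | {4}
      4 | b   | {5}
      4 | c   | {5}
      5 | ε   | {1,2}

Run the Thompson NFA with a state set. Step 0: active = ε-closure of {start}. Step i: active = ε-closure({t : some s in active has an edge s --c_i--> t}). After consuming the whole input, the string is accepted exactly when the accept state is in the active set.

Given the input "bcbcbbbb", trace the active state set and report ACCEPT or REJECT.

S₀ = ε-closure({0}) = {0,1,2}
'b' @ 1: {3,4}
'c' @ 2: {1,2,5}  ✓accept
'b' @ 3: {3,4}
'c' @ 4: {1,2,5}  ✓accept
'b' @ 5: {3,4}
'b' @ 6: {1,2,5}  ✓accept
'b' @ 7: {3,4}
'b' @ 8: {1,2,5}  ✓accept
after full input: {1,2,5}  (accept=1 in)

Answer: ACCEPT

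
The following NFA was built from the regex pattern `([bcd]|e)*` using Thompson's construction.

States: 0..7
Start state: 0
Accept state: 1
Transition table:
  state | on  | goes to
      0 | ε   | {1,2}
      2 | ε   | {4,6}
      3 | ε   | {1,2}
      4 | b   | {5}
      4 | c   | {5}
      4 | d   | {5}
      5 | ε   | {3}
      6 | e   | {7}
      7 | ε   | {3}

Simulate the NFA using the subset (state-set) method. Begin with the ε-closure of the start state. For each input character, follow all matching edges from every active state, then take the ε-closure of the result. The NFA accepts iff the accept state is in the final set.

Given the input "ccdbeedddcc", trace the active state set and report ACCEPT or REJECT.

S₀ = ε-closure({0}) = {0,1,2,4,6}
'c' @ 1: {1,2,3,4,5,6}  (accept∈set)
'c' @ 2: {1,2,3,4,5,6}  (accept∈set)
'd' @ 3: {1,2,3,4,5,6}  (accept∈set)
'b' @ 4: {1,2,3,4,5,6}  (accept∈set)
'e' @ 5: {1,2,3,4,6,7}  (accept∈set)
'e' @ 6: {1,2,3,4,6,7}  (accept∈set)
'd' @ 7: {1,2,3,4,5,6}  (accept∈set)
'd' @ 8: {1,2,3,4,5,6}  (accept∈set)
'd' @ 9: {1,2,3,4,5,6}  (accept∈set)
'c' @ 10: {1,2,3,4,5,6}  (accept∈set)
'c' @ 11: {1,2,3,4,5,6}  (accept∈set)
after full input: {1,2,3,4,5,6}  (accept=1 in)

Answer: ACCEPT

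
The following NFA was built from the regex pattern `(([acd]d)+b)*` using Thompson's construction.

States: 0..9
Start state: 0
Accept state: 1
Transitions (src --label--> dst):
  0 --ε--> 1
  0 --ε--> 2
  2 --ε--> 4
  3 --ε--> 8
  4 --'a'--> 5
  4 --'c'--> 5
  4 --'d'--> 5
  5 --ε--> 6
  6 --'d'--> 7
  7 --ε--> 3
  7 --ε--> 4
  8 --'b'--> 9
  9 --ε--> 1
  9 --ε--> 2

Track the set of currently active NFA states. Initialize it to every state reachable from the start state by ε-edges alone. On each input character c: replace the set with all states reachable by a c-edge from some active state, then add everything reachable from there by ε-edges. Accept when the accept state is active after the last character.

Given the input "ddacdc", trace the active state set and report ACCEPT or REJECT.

S₀ = ε-closure({0}) = {0,1,2,4}
'd' @ 1: {5,6}
'd' @ 2: {3,4,7,8}
'a' @ 3: {5,6}
'c' @ 4: {}  — no active states
rest 'dc' ignored (set empty)
after full input: {}  (accept=1 not in)

Answer: REJECT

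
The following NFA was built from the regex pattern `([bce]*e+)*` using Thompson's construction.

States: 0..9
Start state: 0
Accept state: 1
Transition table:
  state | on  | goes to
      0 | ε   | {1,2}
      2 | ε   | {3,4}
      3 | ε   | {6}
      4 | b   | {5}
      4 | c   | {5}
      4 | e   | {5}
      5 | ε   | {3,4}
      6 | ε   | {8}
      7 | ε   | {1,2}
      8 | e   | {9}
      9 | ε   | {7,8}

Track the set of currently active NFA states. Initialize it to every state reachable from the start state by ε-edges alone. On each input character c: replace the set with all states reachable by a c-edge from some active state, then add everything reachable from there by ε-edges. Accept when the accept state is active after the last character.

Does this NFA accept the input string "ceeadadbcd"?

start: ε-closure({0}) = {0,1,2,3,4,6,8}
'c' @ 1: {3,4,5,6,8}
'e' @ 2: {1,2,3,4,5,6,7,8,9}  (accept∈set)
'e' @ 3: {1,2,3,4,5,6,7,8,9}  (accept∈set)
'a' @ 4: {}  — state set empty
rest 'dadbcd' ignored (set empty)
final: {}; accept 1 not in set

Answer: REJECT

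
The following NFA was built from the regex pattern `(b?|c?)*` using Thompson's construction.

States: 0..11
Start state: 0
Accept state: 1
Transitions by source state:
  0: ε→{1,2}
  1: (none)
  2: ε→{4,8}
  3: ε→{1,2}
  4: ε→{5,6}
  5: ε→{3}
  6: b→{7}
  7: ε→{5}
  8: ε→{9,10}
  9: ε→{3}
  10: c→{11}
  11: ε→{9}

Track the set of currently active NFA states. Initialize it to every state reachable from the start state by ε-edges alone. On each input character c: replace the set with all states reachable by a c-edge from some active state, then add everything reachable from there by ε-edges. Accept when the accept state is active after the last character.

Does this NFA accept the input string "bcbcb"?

start: ε-closure({0}) = {0,1,2,3,4,5,6,8,9,10}
'b' @ 1: {1,2,3,4,5,6,7,8,9,10}  [accepting]
'c' @ 2: {1,2,3,4,5,6,8,9,10,11}  [accepting]
'b' @ 3: {1,2,3,4,5,6,7,8,9,10}  [accepting]
'c' @ 4: {1,2,3,4,5,6,8,9,10,11}  [accepting]
'b' @ 5: {1,2,3,4,5,6,7,8,9,10}  [accepting]
final: {1,2,3,4,5,6,7,8,9,10}; accept 1 in set

Answer: ACCEPT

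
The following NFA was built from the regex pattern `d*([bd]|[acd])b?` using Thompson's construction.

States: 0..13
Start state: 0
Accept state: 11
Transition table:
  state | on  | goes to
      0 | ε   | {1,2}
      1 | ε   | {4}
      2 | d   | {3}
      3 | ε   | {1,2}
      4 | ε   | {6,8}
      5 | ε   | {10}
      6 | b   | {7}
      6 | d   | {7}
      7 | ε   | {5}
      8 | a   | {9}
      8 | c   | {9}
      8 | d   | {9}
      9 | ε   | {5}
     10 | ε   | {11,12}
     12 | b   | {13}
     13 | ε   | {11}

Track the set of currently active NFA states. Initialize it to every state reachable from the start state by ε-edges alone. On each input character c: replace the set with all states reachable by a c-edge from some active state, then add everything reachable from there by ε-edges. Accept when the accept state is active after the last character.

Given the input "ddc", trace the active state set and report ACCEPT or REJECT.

start: ε-closure({0}) = {0,1,2,4,6,8}
'd' @ 1: {1,2,3,4,5,6,7,8,9,10,11,12}  [accepting]
'd' @ 2: {1,2,3,4,5,6,7,8,9,10,11,12}  [accepting]
'c' @ 3: {5,9,10,11,12}  [accepting]
after full input: {5,9,10,11,12}  (accept=11 in)

Answer: ACCEPT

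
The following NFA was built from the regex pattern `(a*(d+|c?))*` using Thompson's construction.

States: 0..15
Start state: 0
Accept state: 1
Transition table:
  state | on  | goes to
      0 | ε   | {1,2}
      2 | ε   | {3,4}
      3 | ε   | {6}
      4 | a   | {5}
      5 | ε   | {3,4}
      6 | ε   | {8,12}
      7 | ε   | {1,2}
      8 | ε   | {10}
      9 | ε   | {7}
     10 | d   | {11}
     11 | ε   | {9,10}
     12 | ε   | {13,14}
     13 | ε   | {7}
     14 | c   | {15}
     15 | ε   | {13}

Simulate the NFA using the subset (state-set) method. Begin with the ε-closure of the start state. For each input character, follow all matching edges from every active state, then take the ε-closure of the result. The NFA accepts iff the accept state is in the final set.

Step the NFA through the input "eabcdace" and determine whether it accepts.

Answer: REJECT

Steps:
S₀ = ε-closure({0}) = {0,1,2,3,4,6,7,8,10,12,13,14}
'e' @ 1: {}  — dead — no transitions
rest 'abcdace' ignored (set empty)
final: {}; accept 1 not in set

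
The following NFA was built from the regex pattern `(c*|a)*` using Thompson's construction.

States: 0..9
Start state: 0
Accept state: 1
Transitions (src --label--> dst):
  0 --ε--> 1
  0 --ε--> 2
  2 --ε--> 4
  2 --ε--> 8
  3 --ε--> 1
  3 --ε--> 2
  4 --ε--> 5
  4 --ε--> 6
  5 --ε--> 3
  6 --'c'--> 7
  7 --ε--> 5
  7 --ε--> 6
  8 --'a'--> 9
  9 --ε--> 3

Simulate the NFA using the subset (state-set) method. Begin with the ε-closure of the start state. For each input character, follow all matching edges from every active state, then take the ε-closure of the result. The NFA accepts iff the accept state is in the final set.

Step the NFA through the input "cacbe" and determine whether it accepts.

start: ε-closure({0}) = {0,1,2,3,4,5,6,8}
'c' @ 1: {1,2,3,4,5,6,7,8}  [accepting]
'a' @ 2: {1,2,3,4,5,6,8,9}  [accepting]
'c' @ 3: {1,2,3,4,5,6,7,8}  [accepting]
'b' @ 4: {}  — no active states
rest 'e' ignored (set empty)
end set {} — state 1 not in

Answer: REJECT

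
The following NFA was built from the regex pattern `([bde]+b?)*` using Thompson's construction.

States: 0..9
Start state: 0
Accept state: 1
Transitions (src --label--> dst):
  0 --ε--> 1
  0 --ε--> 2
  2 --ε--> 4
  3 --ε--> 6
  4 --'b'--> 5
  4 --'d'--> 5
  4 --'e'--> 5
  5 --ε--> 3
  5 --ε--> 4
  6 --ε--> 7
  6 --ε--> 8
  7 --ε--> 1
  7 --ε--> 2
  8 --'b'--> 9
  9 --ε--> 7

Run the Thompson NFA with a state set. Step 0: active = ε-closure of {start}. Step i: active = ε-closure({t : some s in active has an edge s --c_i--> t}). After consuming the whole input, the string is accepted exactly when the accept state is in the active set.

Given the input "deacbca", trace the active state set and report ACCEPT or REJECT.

Answer: REJECT

Derivation:
S₀ = ε-closure({0}) = {0,1,2,4}
'd' @ 1: {1,2,3,4,5,6,7,8}  ✓accept
'e' @ 2: {1,2,3,4,5,6,7,8}  ✓accept
'a' @ 3: {}  — state set empty
rest 'cbca' ignored (set empty)
final: {}; accept 1 not in set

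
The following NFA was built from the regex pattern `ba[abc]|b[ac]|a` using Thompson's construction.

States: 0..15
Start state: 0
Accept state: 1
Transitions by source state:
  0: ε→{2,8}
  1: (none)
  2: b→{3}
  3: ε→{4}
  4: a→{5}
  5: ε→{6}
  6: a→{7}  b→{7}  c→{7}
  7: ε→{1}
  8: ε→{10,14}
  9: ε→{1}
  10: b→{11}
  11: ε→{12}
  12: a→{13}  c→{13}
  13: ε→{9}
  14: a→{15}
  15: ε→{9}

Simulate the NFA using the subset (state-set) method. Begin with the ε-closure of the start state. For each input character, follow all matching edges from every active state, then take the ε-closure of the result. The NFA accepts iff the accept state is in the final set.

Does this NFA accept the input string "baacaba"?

S₀ = ε-closure({0}) = {0,2,8,10,14}
'b' @ 1: {3,4,11,12}
'a' @ 2: {1,5,6,9,13}  [accepting]
'a' @ 3: {1,7}  [accepting]
'c' @ 4: {}  — state set empty
rest 'aba' ignored (set empty)
final: {}; accept 1 not in set

Answer: REJECT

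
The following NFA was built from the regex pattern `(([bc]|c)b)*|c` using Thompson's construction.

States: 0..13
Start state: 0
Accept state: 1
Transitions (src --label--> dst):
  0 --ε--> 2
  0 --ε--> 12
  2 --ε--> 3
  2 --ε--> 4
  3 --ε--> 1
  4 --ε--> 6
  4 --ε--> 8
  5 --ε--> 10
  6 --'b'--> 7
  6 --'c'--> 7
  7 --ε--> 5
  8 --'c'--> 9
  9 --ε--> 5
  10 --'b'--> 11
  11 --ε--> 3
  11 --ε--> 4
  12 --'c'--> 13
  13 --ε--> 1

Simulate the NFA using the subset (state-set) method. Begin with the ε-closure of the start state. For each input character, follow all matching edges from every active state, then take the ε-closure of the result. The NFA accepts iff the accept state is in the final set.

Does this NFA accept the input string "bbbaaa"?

start: ε-closure({0}) = {0,1,2,3,4,6,8,12}
'b' @ 1: {5,7,10}
'b' @ 2: {1,3,4,6,8,11}  [accepting]
'b' @ 3: {5,7,10}
'a' @ 4: {}  — state set empty
rest 'aa' ignored (set empty)
after full input: {}  (accept=1 not in)

Answer: REJECT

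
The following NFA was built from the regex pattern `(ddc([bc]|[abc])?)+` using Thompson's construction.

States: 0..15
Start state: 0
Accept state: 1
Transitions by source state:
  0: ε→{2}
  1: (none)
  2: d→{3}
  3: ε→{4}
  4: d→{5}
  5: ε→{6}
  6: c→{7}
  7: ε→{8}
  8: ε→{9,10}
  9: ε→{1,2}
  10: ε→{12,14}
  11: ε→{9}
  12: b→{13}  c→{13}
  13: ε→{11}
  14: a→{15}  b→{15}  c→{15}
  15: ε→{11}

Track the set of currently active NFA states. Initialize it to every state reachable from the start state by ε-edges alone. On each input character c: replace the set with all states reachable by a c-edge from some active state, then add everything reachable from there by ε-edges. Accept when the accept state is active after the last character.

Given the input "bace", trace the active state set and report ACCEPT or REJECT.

S₀ = ε-closure({0}) = {0,2}
'b' @ 1: {}  — dead — no transitions
rest 'ace' ignored (set empty)
final: {}; accept 1 not in set

Answer: REJECT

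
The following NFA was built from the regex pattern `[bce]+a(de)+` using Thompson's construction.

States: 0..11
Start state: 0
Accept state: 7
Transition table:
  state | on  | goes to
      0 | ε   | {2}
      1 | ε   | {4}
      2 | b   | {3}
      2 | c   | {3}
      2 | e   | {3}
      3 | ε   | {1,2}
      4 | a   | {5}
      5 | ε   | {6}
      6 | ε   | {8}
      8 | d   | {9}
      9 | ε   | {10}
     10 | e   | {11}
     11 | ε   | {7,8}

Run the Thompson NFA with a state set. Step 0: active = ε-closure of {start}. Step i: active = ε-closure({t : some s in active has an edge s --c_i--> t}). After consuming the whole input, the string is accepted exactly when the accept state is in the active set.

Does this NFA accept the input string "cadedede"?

Answer: ACCEPT

Steps:
S₀ = ε-closure({0}) = {0,2}
'c' @ 1: {1,2,3,4}
'a' @ 2: {5,6,8}
'd' @ 3: {9,10}
'e' @ 4: {7,8,11}  [accepting]
'd' @ 5: {9,10}
'e' @ 6: {7,8,11}  [accepting]
'd' @ 7: {9,10}
'e' @ 8: {7,8,11}  [accepting]
end set {7,8,11} — state 7 in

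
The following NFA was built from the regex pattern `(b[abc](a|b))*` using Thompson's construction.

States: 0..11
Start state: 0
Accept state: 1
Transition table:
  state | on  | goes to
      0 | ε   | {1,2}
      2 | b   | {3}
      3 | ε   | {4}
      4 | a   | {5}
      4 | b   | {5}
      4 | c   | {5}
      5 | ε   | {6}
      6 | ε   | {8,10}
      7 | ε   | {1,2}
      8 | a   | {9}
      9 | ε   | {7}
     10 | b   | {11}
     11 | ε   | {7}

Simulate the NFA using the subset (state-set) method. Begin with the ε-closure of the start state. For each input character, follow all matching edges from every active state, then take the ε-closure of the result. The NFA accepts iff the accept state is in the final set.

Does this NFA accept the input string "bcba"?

start: ε-closure({0}) = {0,1,2}
'b' @ 1: {3,4}
'c' @ 2: {5,6,8,10}
'b' @ 3: {1,2,7,11}  (accept∈set)
'a' @ 4: {}  — dead — no transitions
final: {}; accept 1 not in set

Answer: REJECT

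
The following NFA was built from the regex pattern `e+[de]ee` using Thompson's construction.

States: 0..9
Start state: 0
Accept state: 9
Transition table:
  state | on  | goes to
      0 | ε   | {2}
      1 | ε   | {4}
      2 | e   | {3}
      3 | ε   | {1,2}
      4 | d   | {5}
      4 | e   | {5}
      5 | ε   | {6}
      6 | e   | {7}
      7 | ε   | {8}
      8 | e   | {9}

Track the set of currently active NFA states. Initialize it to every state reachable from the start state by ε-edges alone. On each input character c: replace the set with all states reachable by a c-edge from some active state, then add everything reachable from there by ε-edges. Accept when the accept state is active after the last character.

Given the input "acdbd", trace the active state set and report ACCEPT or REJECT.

Answer: REJECT

Derivation:
start: ε-closure({0}) = {0,2}
'a' @ 1: {}  — no active states
rest 'cdbd' ignored (set empty)
after full input: {}  (accept=9 not in)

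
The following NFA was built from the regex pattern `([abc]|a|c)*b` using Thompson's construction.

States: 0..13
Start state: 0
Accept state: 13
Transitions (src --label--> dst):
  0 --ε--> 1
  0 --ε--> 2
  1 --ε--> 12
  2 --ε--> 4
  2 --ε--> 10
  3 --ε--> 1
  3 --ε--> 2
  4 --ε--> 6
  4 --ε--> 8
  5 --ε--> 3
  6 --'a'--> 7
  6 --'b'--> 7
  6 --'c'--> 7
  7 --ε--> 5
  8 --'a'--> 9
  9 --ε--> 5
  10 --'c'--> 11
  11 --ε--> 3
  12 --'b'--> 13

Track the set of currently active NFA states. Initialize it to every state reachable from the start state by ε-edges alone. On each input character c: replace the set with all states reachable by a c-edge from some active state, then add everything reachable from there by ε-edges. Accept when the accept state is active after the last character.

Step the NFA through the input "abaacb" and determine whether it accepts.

S₀ = ε-closure({0}) = {0,1,2,4,6,8,10,12}
'a' @ 1: {1,2,3,4,5,6,7,8,9,10,12}
'b' @ 2: {1,2,3,4,5,6,7,8,10,12,13}  [accepting]
'a' @ 3: {1,2,3,4,5,6,7,8,9,10,12}
'a' @ 4: {1,2,3,4,5,6,7,8,9,10,12}
'c' @ 5: {1,2,3,4,5,6,7,8,10,11,12}
'b' @ 6: {1,2,3,4,5,6,7,8,10,12,13}  [accepting]
end set {1,2,3,4,5,6,7,8,10,12,13} — state 13 in

Answer: ACCEPT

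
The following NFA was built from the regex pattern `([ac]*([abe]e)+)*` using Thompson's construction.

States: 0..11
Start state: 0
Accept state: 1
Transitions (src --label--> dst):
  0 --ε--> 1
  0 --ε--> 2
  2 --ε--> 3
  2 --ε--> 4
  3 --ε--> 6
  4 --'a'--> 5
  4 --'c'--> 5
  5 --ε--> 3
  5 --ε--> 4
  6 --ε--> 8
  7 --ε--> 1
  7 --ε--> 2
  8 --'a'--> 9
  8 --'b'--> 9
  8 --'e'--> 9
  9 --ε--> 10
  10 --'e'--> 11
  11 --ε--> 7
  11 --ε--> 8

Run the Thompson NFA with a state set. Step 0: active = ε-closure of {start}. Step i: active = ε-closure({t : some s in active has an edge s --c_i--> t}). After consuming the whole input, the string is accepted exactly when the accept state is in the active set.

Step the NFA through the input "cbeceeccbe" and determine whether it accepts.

initial (ε-close {0}): {0,1,2,3,4,6,8}
'c' @ 1: {3,4,5,6,8}
'b' @ 2: {9,10}
'e' @ 3: {1,2,3,4,6,7,8,11}  ✓accept
'c' @ 4: {3,4,5,6,8}
'e' @ 5: {9,10}
'e' @ 6: {1,2,3,4,6,7,8,11}  ✓accept
'c' @ 7: {3,4,5,6,8}
'c' @ 8: {3,4,5,6,8}
'b' @ 9: {9,10}
'e' @ 10: {1,2,3,4,6,7,8,11}  ✓accept
after full input: {1,2,3,4,6,7,8,11}  (accept=1 in)

Answer: ACCEPT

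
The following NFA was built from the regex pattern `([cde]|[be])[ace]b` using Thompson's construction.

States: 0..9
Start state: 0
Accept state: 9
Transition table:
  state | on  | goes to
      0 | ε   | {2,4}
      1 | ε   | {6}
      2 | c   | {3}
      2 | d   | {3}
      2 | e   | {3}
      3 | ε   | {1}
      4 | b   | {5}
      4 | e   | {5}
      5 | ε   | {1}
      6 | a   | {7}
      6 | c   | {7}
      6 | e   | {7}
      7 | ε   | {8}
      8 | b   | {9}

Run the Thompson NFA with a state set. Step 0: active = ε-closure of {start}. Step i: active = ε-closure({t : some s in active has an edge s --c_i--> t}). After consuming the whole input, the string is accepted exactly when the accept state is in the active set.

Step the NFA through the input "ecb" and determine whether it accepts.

initial (ε-close {0}): {0,2,4}
'e' @ 1: {1,3,5,6}
'c' @ 2: {7,8}
'b' @ 3: {9}  (accept∈set)
after full input: {9}  (accept=9 in)

Answer: ACCEPT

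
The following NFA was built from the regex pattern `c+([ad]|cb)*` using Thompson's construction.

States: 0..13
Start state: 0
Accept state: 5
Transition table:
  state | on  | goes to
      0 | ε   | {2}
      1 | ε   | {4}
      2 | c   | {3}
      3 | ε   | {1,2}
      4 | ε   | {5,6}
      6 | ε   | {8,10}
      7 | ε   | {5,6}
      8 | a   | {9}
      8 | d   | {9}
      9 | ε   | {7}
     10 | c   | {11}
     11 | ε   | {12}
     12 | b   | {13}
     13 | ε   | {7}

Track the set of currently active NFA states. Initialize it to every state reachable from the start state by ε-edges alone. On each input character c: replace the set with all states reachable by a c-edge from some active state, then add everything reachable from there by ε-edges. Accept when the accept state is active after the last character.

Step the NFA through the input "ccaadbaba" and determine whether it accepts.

Answer: REJECT

Steps:
S₀ = ε-closure({0}) = {0,2}
'c' @ 1: {1,2,3,4,5,6,8,10}  [accepting]
'c' @ 2: {1,2,3,4,5,6,8,10,11,12}  [accepting]
'a' @ 3: {5,6,7,8,9,10}  [accepting]
'a' @ 4: {5,6,7,8,9,10}  [accepting]
'd' @ 5: {5,6,7,8,9,10}  [accepting]
'b' @ 6: {}  — no active states
rest 'aba' ignored (set empty)
final: {}; accept 5 not in set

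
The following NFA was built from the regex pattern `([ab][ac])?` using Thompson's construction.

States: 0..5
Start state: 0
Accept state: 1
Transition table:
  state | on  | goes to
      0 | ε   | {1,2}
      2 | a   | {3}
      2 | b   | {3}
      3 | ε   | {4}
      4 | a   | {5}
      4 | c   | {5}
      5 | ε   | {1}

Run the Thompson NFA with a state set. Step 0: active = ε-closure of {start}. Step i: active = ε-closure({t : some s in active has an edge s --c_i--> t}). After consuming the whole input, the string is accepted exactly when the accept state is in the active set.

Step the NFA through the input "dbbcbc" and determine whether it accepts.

Answer: REJECT

Derivation:
S₀ = ε-closure({0}) = {0,1,2}
'd' @ 1: {}  — no active states
rest 'bbcbc' ignored (set empty)
end set {} — state 1 not in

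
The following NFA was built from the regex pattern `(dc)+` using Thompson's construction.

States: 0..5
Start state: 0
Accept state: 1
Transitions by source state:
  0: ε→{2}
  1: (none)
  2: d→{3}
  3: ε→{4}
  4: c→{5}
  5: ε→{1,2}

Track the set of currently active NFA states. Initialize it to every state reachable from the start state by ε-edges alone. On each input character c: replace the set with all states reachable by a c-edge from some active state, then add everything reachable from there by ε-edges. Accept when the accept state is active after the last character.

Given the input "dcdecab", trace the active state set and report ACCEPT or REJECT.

S₀ = ε-closure({0}) = {0,2}
'd' @ 1: {3,4}
'c' @ 2: {1,2,5}  (accept∈set)
'd' @ 3: {3,4}
'e' @ 4: {}  — no active states
rest 'cab' ignored (set empty)
after full input: {}  (accept=1 not in)

Answer: REJECT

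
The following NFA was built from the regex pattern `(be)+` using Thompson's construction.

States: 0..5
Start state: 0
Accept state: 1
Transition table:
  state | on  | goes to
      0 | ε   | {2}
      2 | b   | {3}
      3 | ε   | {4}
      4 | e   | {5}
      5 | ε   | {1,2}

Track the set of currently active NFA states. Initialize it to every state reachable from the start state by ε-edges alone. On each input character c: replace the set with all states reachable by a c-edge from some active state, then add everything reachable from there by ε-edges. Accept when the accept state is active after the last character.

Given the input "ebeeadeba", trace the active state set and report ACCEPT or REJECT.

Answer: REJECT

Derivation:
start: ε-closure({0}) = {0,2}
'e' @ 1: {}  — state set empty
rest 'beeadeba' ignored (set empty)
after full input: {}  (accept=1 not in)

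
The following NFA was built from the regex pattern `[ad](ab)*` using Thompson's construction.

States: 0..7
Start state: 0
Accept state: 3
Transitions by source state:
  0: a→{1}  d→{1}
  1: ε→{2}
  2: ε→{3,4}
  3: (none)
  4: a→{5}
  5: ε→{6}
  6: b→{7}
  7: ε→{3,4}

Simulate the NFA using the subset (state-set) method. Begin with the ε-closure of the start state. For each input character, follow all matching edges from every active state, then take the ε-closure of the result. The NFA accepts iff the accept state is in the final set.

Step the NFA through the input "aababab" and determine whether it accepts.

Answer: ACCEPT

Steps:
start: ε-closure({0}) = {0}
'a' @ 1: {1,2,3,4}  ✓accept
'a' @ 2: {5,6}
'b' @ 3: {3,4,7}  ✓accept
'a' @ 4: {5,6}
'b' @ 5: {3,4,7}  ✓accept
'a' @ 6: {5,6}
'b' @ 7: {3,4,7}  ✓accept
after full input: {3,4,7}  (accept=3 in)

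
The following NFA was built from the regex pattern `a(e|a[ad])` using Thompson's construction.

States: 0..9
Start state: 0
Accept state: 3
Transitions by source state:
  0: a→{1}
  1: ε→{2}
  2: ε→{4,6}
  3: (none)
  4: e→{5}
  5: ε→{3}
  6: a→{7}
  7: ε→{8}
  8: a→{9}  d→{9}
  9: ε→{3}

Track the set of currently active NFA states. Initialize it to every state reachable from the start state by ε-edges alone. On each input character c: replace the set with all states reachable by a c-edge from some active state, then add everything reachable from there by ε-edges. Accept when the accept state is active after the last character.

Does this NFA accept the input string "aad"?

Answer: ACCEPT

Trace:
start: ε-closure({0}) = {0}
'a' @ 1: {1,2,4,6}
'a' @ 2: {7,8}
'd' @ 3: {3,9}  ✓accept
end set {3,9} — state 3 in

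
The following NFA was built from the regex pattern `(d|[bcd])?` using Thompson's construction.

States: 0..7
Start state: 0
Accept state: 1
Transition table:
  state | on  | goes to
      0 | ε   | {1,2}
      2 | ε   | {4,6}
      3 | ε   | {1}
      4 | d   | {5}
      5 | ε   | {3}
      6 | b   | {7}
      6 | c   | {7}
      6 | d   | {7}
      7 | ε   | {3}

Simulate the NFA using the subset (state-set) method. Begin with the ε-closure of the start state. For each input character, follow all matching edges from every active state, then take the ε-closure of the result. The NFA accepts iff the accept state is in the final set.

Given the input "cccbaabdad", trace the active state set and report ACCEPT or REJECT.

initial (ε-close {0}): {0,1,2,4,6}
'c' @ 1: {1,3,7}  ✓accept
'c' @ 2: {}  — dead — no transitions
rest 'cbaabdad' ignored (set empty)
after full input: {}  (accept=1 not in)

Answer: REJECT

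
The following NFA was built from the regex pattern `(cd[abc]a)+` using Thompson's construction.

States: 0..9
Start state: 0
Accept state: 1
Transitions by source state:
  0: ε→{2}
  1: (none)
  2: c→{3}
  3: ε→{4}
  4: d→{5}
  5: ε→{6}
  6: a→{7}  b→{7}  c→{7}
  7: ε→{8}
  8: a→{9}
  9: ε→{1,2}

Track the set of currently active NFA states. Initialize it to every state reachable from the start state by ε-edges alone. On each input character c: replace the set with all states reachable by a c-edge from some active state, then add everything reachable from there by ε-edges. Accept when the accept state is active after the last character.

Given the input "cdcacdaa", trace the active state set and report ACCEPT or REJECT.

S₀ = ε-closure({0}) = {0,2}
'c' @ 1: {3,4}
'd' @ 2: {5,6}
'c' @ 3: {7,8}
'a' @ 4: {1,2,9}  (accept∈set)
'c' @ 5: {3,4}
'd' @ 6: {5,6}
'a' @ 7: {7,8}
'a' @ 8: {1,2,9}  (accept∈set)
final: {1,2,9}; accept 1 in set

Answer: ACCEPT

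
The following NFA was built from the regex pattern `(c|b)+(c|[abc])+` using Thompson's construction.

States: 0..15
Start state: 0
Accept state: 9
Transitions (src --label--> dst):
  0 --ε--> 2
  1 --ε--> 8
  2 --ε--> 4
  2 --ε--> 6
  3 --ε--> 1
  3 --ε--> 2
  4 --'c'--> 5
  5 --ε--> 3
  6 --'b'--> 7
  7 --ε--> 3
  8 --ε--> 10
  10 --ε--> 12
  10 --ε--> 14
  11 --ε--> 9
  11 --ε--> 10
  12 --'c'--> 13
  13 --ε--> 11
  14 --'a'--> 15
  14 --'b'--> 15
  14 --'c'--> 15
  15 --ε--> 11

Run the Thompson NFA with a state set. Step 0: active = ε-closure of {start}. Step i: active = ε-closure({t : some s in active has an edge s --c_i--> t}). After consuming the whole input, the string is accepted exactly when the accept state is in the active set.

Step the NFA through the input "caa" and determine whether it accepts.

Answer: ACCEPT

Steps:
start: ε-closure({0}) = {0,2,4,6}
'c' @ 1: {1,2,3,4,5,6,8,10,12,14}
'a' @ 2: {9,10,11,12,14,15}  [accepting]
'a' @ 3: {9,10,11,12,14,15}  [accepting]
end set {9,10,11,12,14,15} — state 9 in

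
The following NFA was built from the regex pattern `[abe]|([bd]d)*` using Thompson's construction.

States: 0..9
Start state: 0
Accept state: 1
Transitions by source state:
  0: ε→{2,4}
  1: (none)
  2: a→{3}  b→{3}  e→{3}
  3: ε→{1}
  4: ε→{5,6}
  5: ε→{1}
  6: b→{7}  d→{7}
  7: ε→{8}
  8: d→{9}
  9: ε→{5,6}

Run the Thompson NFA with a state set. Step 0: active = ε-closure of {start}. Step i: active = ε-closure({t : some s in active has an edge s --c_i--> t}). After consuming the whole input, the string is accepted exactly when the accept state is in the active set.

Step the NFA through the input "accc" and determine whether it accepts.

S₀ = ε-closure({0}) = {0,1,2,4,5,6}
'a' @ 1: {1,3}  [accepting]
'c' @ 2: {}  — state set empty
rest 'cc' ignored (set empty)
final: {}; accept 1 not in set

Answer: REJECT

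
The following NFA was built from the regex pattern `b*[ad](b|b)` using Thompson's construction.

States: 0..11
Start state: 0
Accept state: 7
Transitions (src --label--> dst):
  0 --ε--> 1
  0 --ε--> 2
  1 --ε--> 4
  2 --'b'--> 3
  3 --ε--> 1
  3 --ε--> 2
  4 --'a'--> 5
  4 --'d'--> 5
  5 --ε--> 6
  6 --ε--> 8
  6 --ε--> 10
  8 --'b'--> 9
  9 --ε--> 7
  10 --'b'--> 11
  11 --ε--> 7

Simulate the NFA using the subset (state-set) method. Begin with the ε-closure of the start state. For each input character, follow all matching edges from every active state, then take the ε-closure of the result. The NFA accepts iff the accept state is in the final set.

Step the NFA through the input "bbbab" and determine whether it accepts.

Answer: ACCEPT

Steps:
S₀ = ε-closure({0}) = {0,1,2,4}
'b' @ 1: {1,2,3,4}
'b' @ 2: {1,2,3,4}
'b' @ 3: {1,2,3,4}
'a' @ 4: {5,6,8,10}
'b' @ 5: {7,9,11}  [accepting]
after full input: {7,9,11}  (accept=7 in)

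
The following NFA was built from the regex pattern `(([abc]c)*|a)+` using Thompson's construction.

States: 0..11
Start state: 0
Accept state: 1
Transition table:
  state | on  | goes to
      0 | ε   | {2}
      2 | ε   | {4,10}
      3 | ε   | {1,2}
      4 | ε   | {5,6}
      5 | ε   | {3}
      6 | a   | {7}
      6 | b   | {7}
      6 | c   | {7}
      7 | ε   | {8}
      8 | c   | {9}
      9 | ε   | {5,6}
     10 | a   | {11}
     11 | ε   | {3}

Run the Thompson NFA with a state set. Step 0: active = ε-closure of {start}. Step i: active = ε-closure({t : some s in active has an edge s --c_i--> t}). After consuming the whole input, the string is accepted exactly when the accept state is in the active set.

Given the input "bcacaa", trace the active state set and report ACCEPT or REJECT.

Answer: ACCEPT

Trace:
start: ε-closure({0}) = {0,1,2,3,4,5,6,10}
'b' @ 1: {7,8}
'c' @ 2: {1,2,3,4,5,6,9,10}  ✓accept
'a' @ 3: {1,2,3,4,5,6,7,8,10,11}  ✓accept
'c' @ 4: {1,2,3,4,5,6,7,8,9,10}  ✓accept
'a' @ 5: {1,2,3,4,5,6,7,8,10,11}  ✓accept
'a' @ 6: {1,2,3,4,5,6,7,8,10,11}  ✓accept
final: {1,2,3,4,5,6,7,8,10,11}; accept 1 in set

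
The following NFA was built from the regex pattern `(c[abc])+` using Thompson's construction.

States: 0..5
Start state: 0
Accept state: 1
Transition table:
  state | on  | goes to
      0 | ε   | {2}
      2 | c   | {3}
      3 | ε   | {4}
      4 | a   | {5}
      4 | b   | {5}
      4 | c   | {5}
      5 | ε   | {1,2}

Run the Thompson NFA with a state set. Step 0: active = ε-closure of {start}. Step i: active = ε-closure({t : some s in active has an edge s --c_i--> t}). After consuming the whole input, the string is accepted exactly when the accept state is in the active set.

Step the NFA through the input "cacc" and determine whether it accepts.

S₀ = ε-closure({0}) = {0,2}
'c' @ 1: {3,4}
'a' @ 2: {1,2,5}  ✓accept
'c' @ 3: {3,4}
'c' @ 4: {1,2,5}  ✓accept
after full input: {1,2,5}  (accept=1 in)

Answer: ACCEPT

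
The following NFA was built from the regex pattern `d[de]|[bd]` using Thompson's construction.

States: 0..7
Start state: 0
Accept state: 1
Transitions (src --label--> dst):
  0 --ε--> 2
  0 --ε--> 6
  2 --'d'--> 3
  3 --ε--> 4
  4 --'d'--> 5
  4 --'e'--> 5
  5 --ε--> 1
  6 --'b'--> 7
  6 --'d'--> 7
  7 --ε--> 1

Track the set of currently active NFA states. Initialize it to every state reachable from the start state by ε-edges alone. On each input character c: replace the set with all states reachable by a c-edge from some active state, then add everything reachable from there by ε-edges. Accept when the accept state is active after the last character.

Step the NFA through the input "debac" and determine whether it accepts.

Answer: REJECT

Trace:
initial (ε-close {0}): {0,2,6}
'd' @ 1: {1,3,4,7}  ✓accept
'e' @ 2: {1,5}  ✓accept
'b' @ 3: {}  — dead — no transitions
rest 'ac' ignored (set empty)
after full input: {}  (accept=1 not in)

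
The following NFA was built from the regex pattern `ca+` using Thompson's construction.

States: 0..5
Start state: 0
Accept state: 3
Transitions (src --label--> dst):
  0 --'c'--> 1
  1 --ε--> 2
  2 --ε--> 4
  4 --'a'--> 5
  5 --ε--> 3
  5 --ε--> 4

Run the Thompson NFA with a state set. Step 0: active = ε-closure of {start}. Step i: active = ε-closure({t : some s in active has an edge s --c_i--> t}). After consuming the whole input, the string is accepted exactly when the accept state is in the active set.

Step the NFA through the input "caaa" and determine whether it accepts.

Answer: ACCEPT

Derivation:
S₀ = ε-closure({0}) = {0}
'c' @ 1: {1,2,4}
'a' @ 2: {3,4,5}  ✓accept
'a' @ 3: {3,4,5}  ✓accept
'a' @ 4: {3,4,5}  ✓accept
after full input: {3,4,5}  (accept=3 in)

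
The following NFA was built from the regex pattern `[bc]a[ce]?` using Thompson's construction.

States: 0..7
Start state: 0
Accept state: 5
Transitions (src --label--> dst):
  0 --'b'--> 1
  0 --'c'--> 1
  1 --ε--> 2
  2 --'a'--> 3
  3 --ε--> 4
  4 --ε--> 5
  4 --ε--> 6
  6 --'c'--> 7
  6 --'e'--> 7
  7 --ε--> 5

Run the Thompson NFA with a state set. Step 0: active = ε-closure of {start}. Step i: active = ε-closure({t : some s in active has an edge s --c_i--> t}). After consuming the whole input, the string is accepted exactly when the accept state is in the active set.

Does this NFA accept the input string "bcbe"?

S₀ = ε-closure({0}) = {0}
'b' @ 1: {1,2}
'c' @ 2: {}  — state set empty
rest 'be' ignored (set empty)
after full input: {}  (accept=5 not in)

Answer: REJECT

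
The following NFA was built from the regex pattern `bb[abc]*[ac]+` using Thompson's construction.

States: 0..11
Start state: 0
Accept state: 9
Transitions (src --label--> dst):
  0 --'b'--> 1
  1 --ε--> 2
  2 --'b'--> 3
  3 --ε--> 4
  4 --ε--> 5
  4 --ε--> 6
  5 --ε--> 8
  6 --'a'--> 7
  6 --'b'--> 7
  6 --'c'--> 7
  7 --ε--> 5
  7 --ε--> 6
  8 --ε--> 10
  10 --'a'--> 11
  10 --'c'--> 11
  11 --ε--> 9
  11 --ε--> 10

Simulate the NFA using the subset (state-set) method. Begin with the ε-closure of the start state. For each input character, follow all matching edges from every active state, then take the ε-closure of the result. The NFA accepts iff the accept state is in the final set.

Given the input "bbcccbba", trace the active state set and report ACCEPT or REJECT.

Answer: ACCEPT

Trace:
start: ε-closure({0}) = {0}
'b' @ 1: {1,2}
'b' @ 2: {3,4,5,6,8,10}
'c' @ 3: {5,6,7,8,9,10,11}  (accept∈set)
'c' @ 4: {5,6,7,8,9,10,11}  (accept∈set)
'c' @ 5: {5,6,7,8,9,10,11}  (accept∈set)
'b' @ 6: {5,6,7,8,10}
'b' @ 7: {5,6,7,8,10}
'a' @ 8: {5,6,7,8,9,10,11}  (accept∈set)
after full input: {5,6,7,8,9,10,11}  (accept=9 in)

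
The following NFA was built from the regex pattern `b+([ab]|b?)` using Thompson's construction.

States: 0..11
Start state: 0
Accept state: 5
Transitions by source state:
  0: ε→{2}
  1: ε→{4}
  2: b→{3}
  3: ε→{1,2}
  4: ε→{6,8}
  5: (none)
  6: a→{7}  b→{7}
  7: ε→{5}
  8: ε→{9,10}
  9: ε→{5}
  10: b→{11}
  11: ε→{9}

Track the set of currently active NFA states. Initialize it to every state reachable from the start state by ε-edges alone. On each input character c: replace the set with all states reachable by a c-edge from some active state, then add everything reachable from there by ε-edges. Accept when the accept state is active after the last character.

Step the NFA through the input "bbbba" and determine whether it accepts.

initial (ε-close {0}): {0,2}
'b' @ 1: {1,2,3,4,5,6,8,9,10}  (accept∈set)
'b' @ 2: {1,2,3,4,5,6,7,8,9,10,11}  (accept∈set)
'b' @ 3: {1,2,3,4,5,6,7,8,9,10,11}  (accept∈set)
'b' @ 4: {1,2,3,4,5,6,7,8,9,10,11}  (accept∈set)
'a' @ 5: {5,7}  (accept∈set)
end set {5,7} — state 5 in

Answer: ACCEPT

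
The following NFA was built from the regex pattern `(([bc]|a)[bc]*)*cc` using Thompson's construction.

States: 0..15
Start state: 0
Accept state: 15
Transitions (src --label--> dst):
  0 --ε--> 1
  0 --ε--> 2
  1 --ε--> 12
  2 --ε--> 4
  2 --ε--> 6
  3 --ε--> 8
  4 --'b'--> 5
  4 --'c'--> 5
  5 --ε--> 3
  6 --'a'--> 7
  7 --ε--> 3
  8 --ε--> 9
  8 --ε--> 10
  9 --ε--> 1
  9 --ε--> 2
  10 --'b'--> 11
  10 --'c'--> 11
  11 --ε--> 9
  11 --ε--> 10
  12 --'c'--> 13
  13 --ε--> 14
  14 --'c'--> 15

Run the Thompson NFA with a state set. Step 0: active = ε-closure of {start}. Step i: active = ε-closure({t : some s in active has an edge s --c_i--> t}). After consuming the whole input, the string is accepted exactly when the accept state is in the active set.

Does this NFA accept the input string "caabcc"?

initial (ε-close {0}): {0,1,2,4,6,12}
'c' @ 1: {1,2,3,4,5,6,8,9,10,12,13,14}
'a' @ 2: {1,2,3,4,6,7,8,9,10,12}
'a' @ 3: {1,2,3,4,6,7,8,9,10,12}
'b' @ 4: {1,2,3,4,5,6,8,9,10,11,12}
'c' @ 5: {1,2,3,4,5,6,8,9,10,11,12,13,14}
'c' @ 6: {1,2,3,4,5,6,8,9,10,11,12,13,14,15}  (accept∈set)
after full input: {1,2,3,4,5,6,8,9,10,11,12,13,14,15}  (accept=15 in)

Answer: ACCEPT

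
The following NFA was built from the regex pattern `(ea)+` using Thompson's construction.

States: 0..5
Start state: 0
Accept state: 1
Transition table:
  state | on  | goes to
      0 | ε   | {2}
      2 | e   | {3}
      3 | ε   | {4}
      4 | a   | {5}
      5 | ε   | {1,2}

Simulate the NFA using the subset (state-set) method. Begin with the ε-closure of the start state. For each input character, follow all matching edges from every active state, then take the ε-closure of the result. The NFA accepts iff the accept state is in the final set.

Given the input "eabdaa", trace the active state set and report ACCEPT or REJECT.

Answer: REJECT

Derivation:
start: ε-closure({0}) = {0,2}
'e' @ 1: {3,4}
'a' @ 2: {1,2,5}  ✓accept
'b' @ 3: {}  — state set empty
rest 'daa' ignored (set empty)
after full input: {}  (accept=1 not in)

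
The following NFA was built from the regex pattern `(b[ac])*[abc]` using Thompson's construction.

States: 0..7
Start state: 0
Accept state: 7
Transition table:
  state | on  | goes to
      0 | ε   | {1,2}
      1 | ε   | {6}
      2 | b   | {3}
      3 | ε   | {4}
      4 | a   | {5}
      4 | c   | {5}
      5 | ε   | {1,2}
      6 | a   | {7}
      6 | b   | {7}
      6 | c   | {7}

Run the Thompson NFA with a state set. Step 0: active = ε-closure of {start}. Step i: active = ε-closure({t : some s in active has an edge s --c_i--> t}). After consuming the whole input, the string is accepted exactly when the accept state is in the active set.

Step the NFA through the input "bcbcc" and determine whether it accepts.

Answer: ACCEPT

Derivation:
initial (ε-close {0}): {0,1,2,6}
'b' @ 1: {3,4,7}  ✓accept
'c' @ 2: {1,2,5,6}
'b' @ 3: {3,4,7}  ✓accept
'c' @ 4: {1,2,5,6}
'c' @ 5: {7}  ✓accept
end set {7} — state 7 in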